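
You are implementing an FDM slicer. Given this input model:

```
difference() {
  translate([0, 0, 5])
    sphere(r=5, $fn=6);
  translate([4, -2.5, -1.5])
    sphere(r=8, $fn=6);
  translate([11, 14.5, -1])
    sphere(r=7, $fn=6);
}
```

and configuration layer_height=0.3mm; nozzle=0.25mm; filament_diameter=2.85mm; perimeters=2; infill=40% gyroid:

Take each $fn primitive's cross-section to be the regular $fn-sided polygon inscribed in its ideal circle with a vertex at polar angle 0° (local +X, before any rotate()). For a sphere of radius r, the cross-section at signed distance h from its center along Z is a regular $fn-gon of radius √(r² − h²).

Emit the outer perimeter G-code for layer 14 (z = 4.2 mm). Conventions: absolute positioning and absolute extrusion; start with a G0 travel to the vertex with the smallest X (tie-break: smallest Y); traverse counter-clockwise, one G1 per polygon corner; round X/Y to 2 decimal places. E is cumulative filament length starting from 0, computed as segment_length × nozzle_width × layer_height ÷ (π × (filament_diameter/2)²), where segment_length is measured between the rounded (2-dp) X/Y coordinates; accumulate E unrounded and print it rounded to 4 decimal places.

G0 X-4.94 Y0.00 Z4.20
G1 X-2.47 Y-4.27 E0.0580
G1 X-0.59 Y-4.27 E0.0801
G1 X-1.61 Y-2.50 E0.1041
G1 X1.19 Y2.36 E0.1701
G1 X3.57 Y2.36 E0.1980
G1 X2.47 Y4.27 E0.2239
G1 X-2.47 Y4.27 E0.2820
G1 X-4.94 Y0.00 E0.3400

At z = 4.2 mm: the sphere: section is a regular 6-gon, circumradius = √(r²−h²) = √(5²−0.8²) = 4.936; the sphere at (4, -2.5): section is a regular 6-gon, circumradius = √(r²−h²) = √(8²−5.7²) = 5.613; the r=7 sphere at (11, 14.5) slices to a regular 6-gon of circumradius 4.686 (√(r²−h²) with h=5.2 from center); After the difference (first − rest): starting from the r=5 sphere, the r=8 sphere at (4, -2.5) partially overlaps it — only the 28.84 mm² overlap (of its 81.87 mm²) is removed, clipping the outline; the r=7 sphere at (11, 14.5) misses the remaining region (no effect) — 1 connected region. The outline is a single polygon with 8 vertices. Extrusion per mm of travel: 0.25 × 0.3 / (π × 1.425²) = 0.011757. Accumulating E over each segment gives final E = 0.3400.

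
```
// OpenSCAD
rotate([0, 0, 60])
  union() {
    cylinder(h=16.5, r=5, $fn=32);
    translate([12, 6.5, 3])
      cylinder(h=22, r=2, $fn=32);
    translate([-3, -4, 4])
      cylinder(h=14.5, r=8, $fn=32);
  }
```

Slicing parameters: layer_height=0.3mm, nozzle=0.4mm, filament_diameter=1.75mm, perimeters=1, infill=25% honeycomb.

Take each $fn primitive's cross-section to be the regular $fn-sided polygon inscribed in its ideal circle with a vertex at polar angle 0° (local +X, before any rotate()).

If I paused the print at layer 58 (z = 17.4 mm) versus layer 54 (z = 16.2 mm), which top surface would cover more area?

layer 54 (z = 16.2 mm)

Layer 58 (z = 17.4): the cylinder is absent (z outside [0, 16.5]); the r=2 cylinder at (12, 6.5) gives a regular 32-gon of circumradius 2 (constant along its height) (area = (32/2)·2.000²·sin(360°/32) = 12.49 mm²); the r=8 cylinder at (-3, -4) contributes a regular 32-gon of circumradius 8 (area = (32/2)·8.000²·sin(360°/32) = 199.77 mm²); Merging all regions: the 2 present regions are separate (no shared area or edge), so areas and boundary lengths simply add and each stays a separate island — area = 212.26 mm²; (whole slice rotated 60° about Z — lengths, areas and connectivity unchanged). So its area = 212.26 mm². Layer 54 (z = 16.2): the cylinder: section is a regular 32-gon, circumradius r=5 (area = (32/2)·5.000²·sin(360°/32) = 78.04 mm²); the r=2 cylinder at (12, 6.5) contributes a regular 32-gon of circumradius 2 (area = (32/2)·2.000²·sin(360°/32) = 12.49 mm²); the r=8 cylinder at (-3, -4) contributes a regular 32-gon of circumradius 8 (area = (32/2)·8.000²·sin(360°/32) = 199.77 mm²); Combining (union): the regions partially overlap — summed areas 290.29 mm² minus the doubly-counted overlap 62.99 mm² gives 227.31 mm² — area = 227.31 mm²; (whole slice rotated 60° about Z — lengths, areas and connectivity unchanged). So its area = 227.31 mm². Layer 54 is larger (227.31 vs 212.26 mm²).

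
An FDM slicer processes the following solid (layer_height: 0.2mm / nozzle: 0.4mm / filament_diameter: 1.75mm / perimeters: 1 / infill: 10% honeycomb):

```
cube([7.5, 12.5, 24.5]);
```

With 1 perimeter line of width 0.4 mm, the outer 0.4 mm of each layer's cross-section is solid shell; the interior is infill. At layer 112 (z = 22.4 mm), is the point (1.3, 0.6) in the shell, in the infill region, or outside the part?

At z = 22.4 mm: the 7.5×12.5 cube contributes its full rectangle. Overall, the cross-section is a single solid region. The nearest boundary edge runs (0.00, 0.00)→(7.50, 0.00); distance from the point to it = 0.60 mm. The point is inside the cross-section and 0.60 mm from the nearest boundary — more than the 0.4 mm shell width (1 × 0.4), so it's in the infill interior.

infill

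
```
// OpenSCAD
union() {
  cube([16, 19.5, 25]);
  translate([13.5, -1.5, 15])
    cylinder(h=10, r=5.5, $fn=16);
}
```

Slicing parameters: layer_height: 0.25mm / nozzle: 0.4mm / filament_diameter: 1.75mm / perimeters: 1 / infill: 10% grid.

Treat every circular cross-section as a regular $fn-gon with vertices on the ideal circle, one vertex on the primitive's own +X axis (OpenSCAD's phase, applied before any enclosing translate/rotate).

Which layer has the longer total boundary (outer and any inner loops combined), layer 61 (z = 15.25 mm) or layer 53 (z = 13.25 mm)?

layer 61 (z = 15.25 mm)

Layer 61 (z = 15.25): the 16×19.5 cube contributes its full rectangle (perimeter 71.00 mm); the cylinder at (13.5, -1.5): section is a regular 16-gon, circumradius r=5.5 (perimeter = 2·16·5.500·sin(180°/16) = 34.34 mm); Merging all regions: the regions partially overlap (shared area 24.47 mm²), so the edge portions inside another operand are dropped and the merged outline is re-measured after clipping — boundary = 84.64 mm. So its perimeter = 84.64 mm. Layer 53 (z = 13.25): the 16×19.5 cube contributes its full rectangle (perimeter 71.00 mm); the cylinder at (13.5, -1.5) is not intersected at this z (z outside [15, 25]); Merging all regions: only the 16×19.5 cube is present, so the union is just that shape — boundary = 71.00 mm. So its perimeter = 71.00 mm. Layer 61 is larger (84.64 vs 71.00 mm).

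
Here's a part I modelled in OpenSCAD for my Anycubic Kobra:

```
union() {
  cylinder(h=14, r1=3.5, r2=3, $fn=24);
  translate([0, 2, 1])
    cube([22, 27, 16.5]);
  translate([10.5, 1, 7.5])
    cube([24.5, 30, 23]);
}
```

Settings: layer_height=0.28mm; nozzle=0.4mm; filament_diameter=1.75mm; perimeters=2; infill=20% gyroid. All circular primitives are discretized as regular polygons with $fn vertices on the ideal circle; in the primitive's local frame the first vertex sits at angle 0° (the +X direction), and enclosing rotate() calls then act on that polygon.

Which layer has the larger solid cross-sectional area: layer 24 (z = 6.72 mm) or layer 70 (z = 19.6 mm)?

layer 70 (z = 19.6 mm)

Layer 24 (z = 6.72): the cone: at t=0.480 of its height the radius interpolates to r₁+(r₂−r₁)t = 3.260, giving a regular 24-gon of that circumradius (area = (24/2)·3.260²·sin(360°/24) = 33.01 mm²); the cube at (0, 2) (footprint 22×27) is included at this height (area 594.00 mm²); the cube at (10.5, 1) is absent (z outside [7.5, 30.5]); Merging all regions: the regions partially overlap — summed areas 627.01 mm² minus the doubly-counted overlap 2.21 mm² gives 624.80 mm² — area = 624.80 mm². So its area = 624.80 mm². Layer 70 (z = 19.6): the cone does not reach this height (z outside [0, 14]); the cube at (0, 2) is not intersected at this z (z outside [1, 17.5]); the cube at (10.5, 1) (footprint 24.5×30) is included at this height (area 735.00 mm²); Combining (union): only the 24.5×30 cube at (10.5, 1) is present, so the union is just that shape — area = 735.00 mm². So its area = 735.00 mm². Layer 70 is larger (735.00 vs 624.80 mm²).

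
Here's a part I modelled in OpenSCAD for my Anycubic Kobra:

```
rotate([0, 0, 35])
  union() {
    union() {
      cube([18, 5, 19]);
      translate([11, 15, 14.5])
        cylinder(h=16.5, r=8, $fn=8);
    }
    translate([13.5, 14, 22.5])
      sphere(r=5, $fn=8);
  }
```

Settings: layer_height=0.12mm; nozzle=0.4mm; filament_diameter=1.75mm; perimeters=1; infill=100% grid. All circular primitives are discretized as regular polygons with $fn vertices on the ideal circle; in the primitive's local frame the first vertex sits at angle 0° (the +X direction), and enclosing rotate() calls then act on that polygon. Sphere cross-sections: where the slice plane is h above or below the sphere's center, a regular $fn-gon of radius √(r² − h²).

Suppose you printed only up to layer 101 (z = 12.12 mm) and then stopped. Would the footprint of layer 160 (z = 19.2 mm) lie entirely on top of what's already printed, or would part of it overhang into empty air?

Compare the two slices. At z = 12.12: the cube is present — its section is the full 18×5 rectangle (area 90.00 mm²); the cylinder at (11, 15) does not reach this height (z outside [14.5, 31]); Taking the union: only the 18×5 cube is present, so the union is just that shape — area = 90.00 mm²; the sphere at (13.5, 14) is absent (|z−center|=10.380 > r=5); Taking the union: only the result so far is present, so the union is just that shape — area = 90.00 mm²; (rotated 35° about Z; rotation is an isometry so areas/perimeters/island counts are preserved). At z = 19.2: the cube does not reach this height (z outside [0, 19]); the cylinder at (11, 15): section is a regular 8-gon, circumradius r=8 (area = (8/2)·8.000²·sin(360°/8) = 181.02 mm²); Merging all regions: only the r=8 cylinder at (11, 15) is present, so the union is just that shape — area = 181.02 mm²; the r=5 sphere at (13.5, 14) slices to a regular 8-gon of circumradius 3.756 (√(r²−h²) with h=3.3 from center) (area = (8/2)·3.756²·sin(360°/8) = 39.91 mm²); Combining (union): the r=5 sphere at (13.5, 14) lies entirely inside that combined region, so the union is just that combined region — area = 181.02 mm²; (rotated 35° about Z; rotation is an isometry so areas/perimeters/island counts are preserved). Checking containment: at z = 19.2 the cross-section extends beyond the z = 12.12 cross-section by about 181.02 mm².

part overhangs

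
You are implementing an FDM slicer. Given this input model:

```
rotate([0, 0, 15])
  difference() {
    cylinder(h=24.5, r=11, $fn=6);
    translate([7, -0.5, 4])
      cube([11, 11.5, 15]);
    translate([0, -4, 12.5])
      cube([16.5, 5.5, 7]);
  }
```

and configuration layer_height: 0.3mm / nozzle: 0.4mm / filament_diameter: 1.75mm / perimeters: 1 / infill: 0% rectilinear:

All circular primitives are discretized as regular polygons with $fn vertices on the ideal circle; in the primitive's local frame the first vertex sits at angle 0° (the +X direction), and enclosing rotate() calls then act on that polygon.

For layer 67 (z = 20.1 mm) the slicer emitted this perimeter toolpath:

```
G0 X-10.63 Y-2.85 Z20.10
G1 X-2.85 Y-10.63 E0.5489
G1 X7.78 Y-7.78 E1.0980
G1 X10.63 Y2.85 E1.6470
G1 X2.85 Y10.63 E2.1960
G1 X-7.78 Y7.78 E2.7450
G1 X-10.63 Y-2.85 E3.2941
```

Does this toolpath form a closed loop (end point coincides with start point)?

Start point (G0): (-10.63, -2.85). End point (last G1): the path returns to the start — closed.

yes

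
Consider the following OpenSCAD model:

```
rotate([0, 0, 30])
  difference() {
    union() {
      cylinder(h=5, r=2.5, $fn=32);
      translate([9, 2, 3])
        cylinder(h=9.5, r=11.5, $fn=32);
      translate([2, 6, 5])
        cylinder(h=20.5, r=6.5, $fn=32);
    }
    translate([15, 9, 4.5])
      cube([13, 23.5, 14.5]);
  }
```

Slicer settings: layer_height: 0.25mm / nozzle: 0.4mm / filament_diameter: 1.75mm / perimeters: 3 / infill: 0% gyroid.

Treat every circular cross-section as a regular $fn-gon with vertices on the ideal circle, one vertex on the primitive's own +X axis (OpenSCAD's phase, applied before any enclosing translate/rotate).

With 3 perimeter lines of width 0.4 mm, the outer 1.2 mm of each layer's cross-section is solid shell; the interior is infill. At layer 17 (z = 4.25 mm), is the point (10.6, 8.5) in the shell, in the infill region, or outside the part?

infill

At z = 4.25 mm: the r=2.5 cylinder gives a regular 32-gon of circumradius 2.5 (constant along its height); the cylinder at (9, 2): section is a regular 32-gon, circumradius r=11.5; the cylinder at (2, 6) does not reach this height (z outside [5, 25.5]); Merging all regions: the regions partially overlap (shared area 19.10 mm²), so overlapping operands fuse into one piece — 1 connected region; the cube at (15, 9) does not reach this height (z outside [4.5, 19]); After the difference (first − rest): none of the subtracted shapes is present at this height, so that combined region is unchanged — 1 connected region; (whole slice rotated 30° about Z — lengths, areas and connectivity unchanged). Overall, the cross-section is a single solid region. Undo the 30° rotation: the query point maps to (13.430, 2.061) in the un-rotated model frame. The nearest boundary edge runs (20.28, 4.24)→(20.50, 2.00); distance from the point to it = 7.03 mm. The point is inside the cross-section and 7.03 mm from the nearest boundary — more than the 1.2 mm shell width (3 × 0.4), so it's in the infill interior.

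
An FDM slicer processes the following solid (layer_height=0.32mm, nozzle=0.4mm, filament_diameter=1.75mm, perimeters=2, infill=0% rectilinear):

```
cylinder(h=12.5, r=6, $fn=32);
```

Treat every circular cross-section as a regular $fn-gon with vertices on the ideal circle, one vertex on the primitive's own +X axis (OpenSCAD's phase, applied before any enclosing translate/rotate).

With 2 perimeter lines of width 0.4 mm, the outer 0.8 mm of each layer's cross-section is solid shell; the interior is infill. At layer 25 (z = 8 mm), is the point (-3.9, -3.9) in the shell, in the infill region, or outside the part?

At z = 8 mm: the r=6 cylinder contributes a regular 32-gon of circumradius 6. Overall, the cross-section is a single solid region. The nearest boundary edge runs (-4.99, -3.33)→(-4.24, -4.24); distance from the point to it = 0.48 mm. The point is inside the cross-section, 0.48 mm from the nearest boundary — within the 0.8 mm shell band (2 × 0.4).

shell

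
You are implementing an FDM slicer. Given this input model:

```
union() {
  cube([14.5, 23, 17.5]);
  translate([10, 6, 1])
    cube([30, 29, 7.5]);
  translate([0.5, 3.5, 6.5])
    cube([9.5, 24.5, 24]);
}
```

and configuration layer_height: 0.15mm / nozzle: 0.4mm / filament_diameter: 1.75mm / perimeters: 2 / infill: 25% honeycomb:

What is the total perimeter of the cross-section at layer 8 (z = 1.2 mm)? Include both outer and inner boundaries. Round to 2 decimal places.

At z = 1.2 mm: the 14.5×23 cube contributes its full rectangle (perimeter 75.00 mm); the cube at (10, 6) is present — its section is the full 30×29 rectangle (perimeter 118.00 mm); the cube at (0.5, 3.5) is absent (z outside [6.5, 30.5]); Taking the union: the regions partially overlap (shared area 76.50 mm²), so the edge portions inside another operand are dropped and the merged outline is re-measured after clipping — boundary = 150.00 mm. Overall, the cross-section is a single solid region. Total boundary length (outer) = 150.00 mm.

150.00 mm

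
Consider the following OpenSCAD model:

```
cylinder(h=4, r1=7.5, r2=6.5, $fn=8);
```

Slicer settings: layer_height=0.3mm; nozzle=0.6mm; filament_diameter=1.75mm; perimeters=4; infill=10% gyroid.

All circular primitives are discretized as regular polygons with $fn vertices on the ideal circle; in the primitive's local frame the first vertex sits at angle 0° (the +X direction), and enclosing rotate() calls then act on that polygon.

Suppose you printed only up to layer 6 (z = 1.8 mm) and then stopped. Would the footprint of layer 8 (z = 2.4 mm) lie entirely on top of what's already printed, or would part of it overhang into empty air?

entirely on top

Compare the two slices. At z = 1.8: the cone (r1=7.5→r2=6.5) has section circumradius 7.050 here — a regular 8-gon (area = (8/2)·7.050²·sin(360°/8) = 140.58 mm²). At z = 2.4: the cone: at t=0.600 of its height the radius interpolates to r₁+(r₂−r₁)t = 6.900, giving a regular 8-gon of that circumradius (area = (8/2)·6.900²·sin(360°/8) = 134.66 mm²). Checking containment: the cross-section at z = 2.4 is a subset of the cross-section at z = 1.8.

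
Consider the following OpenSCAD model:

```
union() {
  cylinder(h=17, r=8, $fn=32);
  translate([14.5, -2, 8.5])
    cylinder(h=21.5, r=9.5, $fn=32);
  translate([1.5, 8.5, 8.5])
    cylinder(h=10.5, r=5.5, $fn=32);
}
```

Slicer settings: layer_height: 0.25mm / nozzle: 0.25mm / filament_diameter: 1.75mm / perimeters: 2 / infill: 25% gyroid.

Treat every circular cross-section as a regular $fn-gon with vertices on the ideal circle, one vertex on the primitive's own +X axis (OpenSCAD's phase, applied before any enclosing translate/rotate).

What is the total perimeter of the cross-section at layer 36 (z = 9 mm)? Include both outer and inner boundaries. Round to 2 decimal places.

101.24 mm

At z = 9 mm: the cylinder: section is a regular 32-gon, circumradius r=8 (perimeter = 2·32·8.000·sin(180°/32) = 50.18 mm); the r=9.5 cylinder at (14.5, -2) gives a regular 32-gon of circumradius 9.5 (constant along its height) (perimeter = 2·32·9.500·sin(180°/32) = 59.59 mm); the r=5.5 cylinder at (1.5, 8.5) gives a regular 32-gon of circumradius 5.5 (constant along its height) (perimeter = 2·32·5.500·sin(180°/32) = 34.50 mm); Merging all regions: the regions partially overlap (shared area 51.58 mm²), so the edge portions inside another operand are dropped and the merged outline is re-measured after clipping — boundary = 101.24 mm. Overall, the cross-section is a single solid region. Total boundary length (outer) = 101.24 mm.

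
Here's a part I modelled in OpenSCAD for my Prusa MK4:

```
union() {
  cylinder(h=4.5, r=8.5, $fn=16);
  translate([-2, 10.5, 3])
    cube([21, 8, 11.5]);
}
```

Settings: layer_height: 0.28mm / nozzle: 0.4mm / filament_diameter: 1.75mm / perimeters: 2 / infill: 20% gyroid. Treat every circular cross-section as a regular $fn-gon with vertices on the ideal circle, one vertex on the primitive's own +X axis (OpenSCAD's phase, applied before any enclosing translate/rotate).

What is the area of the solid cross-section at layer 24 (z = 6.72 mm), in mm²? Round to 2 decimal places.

At z = 6.72 mm: the cylinder is absent (z outside [0, 4.5]); the cube at (-2, 10.5) is present — its section is the full 21×8 rectangle (area 168.00 mm²); Merging all regions: only the 21×8 cube at (-2, 10.5) is present, so the union is just that shape — area = 168.00 mm². Overall, the cross-section is a single solid region. Net area = 168.00 mm².

168.00 mm²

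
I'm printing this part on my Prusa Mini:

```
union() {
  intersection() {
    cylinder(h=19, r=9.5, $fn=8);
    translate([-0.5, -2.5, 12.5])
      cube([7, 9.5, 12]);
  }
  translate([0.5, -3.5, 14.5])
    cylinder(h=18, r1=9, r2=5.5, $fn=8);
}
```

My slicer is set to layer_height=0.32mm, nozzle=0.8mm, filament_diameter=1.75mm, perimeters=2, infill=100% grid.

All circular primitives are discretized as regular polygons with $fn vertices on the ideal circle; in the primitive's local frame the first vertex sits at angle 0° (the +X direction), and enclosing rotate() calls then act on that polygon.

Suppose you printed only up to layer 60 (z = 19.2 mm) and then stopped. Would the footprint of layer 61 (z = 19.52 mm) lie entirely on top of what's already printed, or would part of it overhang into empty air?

Compare the two slices. At z = 19.2: the cylinder is not intersected at this z (z outside [0, 19]); the cube at (-0.5, -2.5) is present — its section is the full 7×9.5 rectangle (area 66.50 mm²); Keeping only the common overlap: at least one operand is absent at this height, so nothing remains; the cone at (0.5, -3.5) contributes a regular 8-gon of circumradius 8.086 (interpolated between r1=9 and r2=5.5 at t=0.261) (area = (8/2)·8.086²·sin(360°/8) = 184.94 mm²); Combining (union): only the cone at (0.5, -3.5) is present, so the union is just that shape — area = 184.94 mm². At z = 19.52: the cylinder is absent (z outside [0, 19]); the 7×9.5 cube at (-0.5, -2.5) contributes its full rectangle (area 66.50 mm²); After intersecting: at least one operand is absent at this height, so nothing remains; the cone at (0.5, -3.5) (r1=9→r2=5.5) has section circumradius 8.024 here — a regular 8-gon (area = (8/2)·8.024²·sin(360°/8) = 182.10 mm²); Merging all regions: only the cone at (0.5, -3.5) is present, so the union is just that shape — area = 182.10 mm². Checking containment: the cross-section at z = 19.52 is a subset of the cross-section at z = 19.2.

entirely on top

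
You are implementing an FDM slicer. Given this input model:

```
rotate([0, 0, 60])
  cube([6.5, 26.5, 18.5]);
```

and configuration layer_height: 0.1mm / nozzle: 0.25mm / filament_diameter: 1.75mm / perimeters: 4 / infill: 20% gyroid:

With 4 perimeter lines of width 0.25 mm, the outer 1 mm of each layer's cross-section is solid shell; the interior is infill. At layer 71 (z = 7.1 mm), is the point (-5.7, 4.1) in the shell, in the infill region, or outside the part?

At z = 7.1 mm: the cube (footprint 6.5×26.5) is included at this height; (whole slice rotated 60° about Z — lengths, areas and connectivity unchanged). Overall, the cross-section is a single solid region. Undo the 60° rotation: the query point maps to (0.701, 6.986) in the un-rotated model frame. The nearest boundary edge runs (0.00, 26.50)→(0.00, 0.00); distance from the point to it = 0.70 mm. The point is inside the cross-section, 0.70 mm from the nearest boundary — within the 1 mm shell band (4 × 0.25).

shell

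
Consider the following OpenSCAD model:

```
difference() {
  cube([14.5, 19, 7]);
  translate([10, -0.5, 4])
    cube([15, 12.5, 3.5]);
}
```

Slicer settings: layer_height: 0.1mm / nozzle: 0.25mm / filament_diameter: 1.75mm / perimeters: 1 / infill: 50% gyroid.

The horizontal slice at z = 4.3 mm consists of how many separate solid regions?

At z = 4.3 mm: the cube (footprint 14.5×19) is included at this height; the cube at (10, -0.5) is present — its section is the full 15×12.5 rectangle; Subtracting the remaining from the first: starting from the 14.5×19 cube, the 15×12.5 cube at (10, -0.5) partially overlaps it — only the 54.00 mm² overlap (of its 187.50 mm²) is removed, clipping the outline — 1 connected region. The result has 1 disconnected region.

1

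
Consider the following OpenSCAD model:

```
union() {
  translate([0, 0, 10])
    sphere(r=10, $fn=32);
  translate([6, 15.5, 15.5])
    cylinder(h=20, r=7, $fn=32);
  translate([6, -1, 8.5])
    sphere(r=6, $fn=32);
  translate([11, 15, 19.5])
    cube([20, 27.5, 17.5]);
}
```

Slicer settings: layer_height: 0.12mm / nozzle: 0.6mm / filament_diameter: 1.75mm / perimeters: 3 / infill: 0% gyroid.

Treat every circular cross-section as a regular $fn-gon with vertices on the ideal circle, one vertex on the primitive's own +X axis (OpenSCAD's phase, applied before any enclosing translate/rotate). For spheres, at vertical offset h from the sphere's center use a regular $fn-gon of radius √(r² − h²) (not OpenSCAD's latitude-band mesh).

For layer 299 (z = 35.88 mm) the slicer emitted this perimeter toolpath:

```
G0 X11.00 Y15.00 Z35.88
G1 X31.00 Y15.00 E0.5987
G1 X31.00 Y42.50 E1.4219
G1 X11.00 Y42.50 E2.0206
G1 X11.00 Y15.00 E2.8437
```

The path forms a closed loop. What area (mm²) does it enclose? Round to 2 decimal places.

550.00 mm²

Apply the shoelace formula to the sequence of (X, Y) vertices; enclosed area = 550.00 mm².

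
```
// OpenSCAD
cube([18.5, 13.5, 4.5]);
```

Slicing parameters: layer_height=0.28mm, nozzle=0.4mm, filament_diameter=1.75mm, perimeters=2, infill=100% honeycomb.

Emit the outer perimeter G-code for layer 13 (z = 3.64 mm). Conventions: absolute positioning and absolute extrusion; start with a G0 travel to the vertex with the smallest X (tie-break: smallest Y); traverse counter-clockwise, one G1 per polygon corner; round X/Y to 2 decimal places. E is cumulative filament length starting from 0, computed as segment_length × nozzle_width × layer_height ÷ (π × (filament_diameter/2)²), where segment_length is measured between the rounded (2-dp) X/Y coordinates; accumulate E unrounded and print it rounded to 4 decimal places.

At z = 3.64 mm: the cube is present — its section is the full 18.5×13.5 rectangle. The outline is a single polygon with 4 vertices. Extrusion per mm of travel: 0.4 × 0.28 / (π × 0.875²) = 0.046564. Accumulating E over each segment gives final E = 2.9801.

G0 X0.00 Y0.00 Z3.64
G1 X18.50 Y0.00 E0.8614
G1 X18.50 Y13.50 E1.4901
G1 X0.00 Y13.50 E2.3515
G1 X0.00 Y0.00 E2.9801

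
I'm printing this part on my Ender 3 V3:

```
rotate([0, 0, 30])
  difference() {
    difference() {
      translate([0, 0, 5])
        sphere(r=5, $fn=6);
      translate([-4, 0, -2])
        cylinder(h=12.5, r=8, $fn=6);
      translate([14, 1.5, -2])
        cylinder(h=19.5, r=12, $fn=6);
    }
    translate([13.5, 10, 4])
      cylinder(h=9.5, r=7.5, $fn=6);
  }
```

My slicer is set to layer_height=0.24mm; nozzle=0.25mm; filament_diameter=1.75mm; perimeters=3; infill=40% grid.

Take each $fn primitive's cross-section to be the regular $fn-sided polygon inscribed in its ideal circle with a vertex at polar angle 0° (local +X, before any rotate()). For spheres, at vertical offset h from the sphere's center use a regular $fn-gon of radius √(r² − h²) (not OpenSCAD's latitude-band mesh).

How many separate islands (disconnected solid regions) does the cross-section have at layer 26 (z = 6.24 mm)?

2

At z = 6.24 mm: the sphere: section is a regular 6-gon, circumradius = √(r²−h²) = √(5²−1.24²) = 4.844; the r=8 cylinder at (-4, 0) gives a regular 6-gon of circumradius 8 (constant along its height); the r=12 cylinder at (14, 1.5) contributes a regular 6-gon of circumradius 12; Subtracting the remaining from the first: starting from the r=5 sphere, the r=8 cylinder at (-4, 0) partially overlaps it — only the 53.88 mm² overlap (of its 166.28 mm²) is removed, clipping the outline; the r=12 cylinder at (14, 1.5) partially overlaps it — only the 3.54 mm² overlap (of its 374.12 mm²) is removed, clipping the outline — 2 connected regions; the r=7.5 cylinder at (13.5, 10) gives a regular 6-gon of circumradius 7.5 (constant along its height); After the difference (first − rest): starting from that combined region, the r=7.5 cylinder at (13.5, 10) misses the remaining region (no effect) — 2 connected regions; (rotated 30° about Z; rotation is an isometry so areas/perimeters/island counts are preserved). Overall, the cross-section has 2 separate islands. Island count = 2.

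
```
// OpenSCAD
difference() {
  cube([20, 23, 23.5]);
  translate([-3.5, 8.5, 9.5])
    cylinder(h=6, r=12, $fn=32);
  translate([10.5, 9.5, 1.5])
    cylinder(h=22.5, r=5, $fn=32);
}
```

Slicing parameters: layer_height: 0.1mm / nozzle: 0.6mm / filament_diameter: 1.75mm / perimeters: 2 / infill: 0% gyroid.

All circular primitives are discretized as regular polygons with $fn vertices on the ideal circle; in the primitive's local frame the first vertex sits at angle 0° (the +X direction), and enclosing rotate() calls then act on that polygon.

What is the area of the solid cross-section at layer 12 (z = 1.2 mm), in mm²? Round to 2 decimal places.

At z = 1.2 mm: the 20×23 cube contributes its full rectangle (area 460.00 mm²); the cylinder at (-3.5, 8.5) is absent (z outside [9.5, 15.5]); the cylinder at (10.5, 9.5) does not reach this height (z outside [1.5, 24]); After the difference (first − rest): none of the subtracted shapes is present at this height, so the 20×23 cube is unchanged — area = 460.00 mm². Overall, the cross-section is a single solid region. Net area = 460.00 mm².

460.00 mm²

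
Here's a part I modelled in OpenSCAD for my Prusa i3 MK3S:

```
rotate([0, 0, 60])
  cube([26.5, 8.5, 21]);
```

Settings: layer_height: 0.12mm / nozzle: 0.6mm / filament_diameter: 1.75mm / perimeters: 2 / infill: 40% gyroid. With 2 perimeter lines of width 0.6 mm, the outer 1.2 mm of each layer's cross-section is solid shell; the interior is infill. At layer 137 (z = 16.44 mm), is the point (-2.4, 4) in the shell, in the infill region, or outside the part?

At z = 16.44 mm: the cube is present — its section is the full 26.5×8.5 rectangle; (whole slice rotated 60° about Z — lengths, areas and connectivity unchanged). Overall, the cross-section is a single solid region. Undo the 60° rotation: the query point maps to (2.264, 4.078) in the un-rotated model frame. The nearest boundary edge runs (0.00, 8.50)→(0.00, 0.00); distance from the point to it = 2.26 mm. The point is inside the cross-section and 2.26 mm from the nearest boundary — more than the 1.2 mm shell width (2 × 0.6), so it's in the infill interior.

infill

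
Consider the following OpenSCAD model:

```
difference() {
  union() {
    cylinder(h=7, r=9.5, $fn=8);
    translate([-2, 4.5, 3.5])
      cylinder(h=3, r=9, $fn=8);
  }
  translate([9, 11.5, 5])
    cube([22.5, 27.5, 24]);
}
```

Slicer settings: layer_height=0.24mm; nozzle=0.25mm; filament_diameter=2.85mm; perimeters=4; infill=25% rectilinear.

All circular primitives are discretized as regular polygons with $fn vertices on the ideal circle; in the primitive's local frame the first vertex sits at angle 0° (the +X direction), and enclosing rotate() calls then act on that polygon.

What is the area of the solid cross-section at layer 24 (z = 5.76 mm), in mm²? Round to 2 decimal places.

327.64 mm²

At z = 5.76 mm: the r=9.5 cylinder gives a regular 8-gon of circumradius 9.5 (constant along its height) (area = (8/2)·9.500²·sin(360°/8) = 255.27 mm²); the cylinder at (-2, 4.5): section is a regular 8-gon, circumradius r=9 (area = (8/2)·9.000²·sin(360°/8) = 229.10 mm²); Combining (union): the regions partially overlap — summed areas 484.37 mm² minus the doubly-counted overlap 156.73 mm² gives 327.64 mm² — area = 327.64 mm²; the cube at (9, 11.5) is present — its section is the full 22.5×27.5 rectangle (area 618.75 mm²); Taking the first minus the rest: starting from that combined region (327.64 mm²), the 22.5×27.5 cube at (9, 11.5) misses the remaining region (no effect) — area = 327.64 mm². Overall, the cross-section is a single solid region. Net area = 327.64 mm².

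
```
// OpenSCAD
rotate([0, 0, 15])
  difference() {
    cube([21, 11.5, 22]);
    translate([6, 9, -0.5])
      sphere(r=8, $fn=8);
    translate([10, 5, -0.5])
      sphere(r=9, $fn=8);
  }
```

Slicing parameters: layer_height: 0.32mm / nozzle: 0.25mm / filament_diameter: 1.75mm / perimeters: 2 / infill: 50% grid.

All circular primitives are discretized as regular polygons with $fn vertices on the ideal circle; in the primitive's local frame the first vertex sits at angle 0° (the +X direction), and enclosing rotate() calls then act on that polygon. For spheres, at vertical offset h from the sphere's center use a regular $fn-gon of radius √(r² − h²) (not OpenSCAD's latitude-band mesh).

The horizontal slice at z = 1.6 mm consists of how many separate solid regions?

At z = 1.6 mm: the cube (footprint 21×11.5) is included at this height; the r=8 sphere at (6, 9) contributes a regular 8-gon of circumradius √(8²−2.1²) = 7.719; the r=9 sphere at (10, 5) slices to a regular 8-gon of circumradius 8.752 (√(r²−h²) with h=2.1 from center); After the difference (first − rest): starting from the 21×11.5 cube, the r=8 sphere at (6, 9) partially overlaps it — only the 113.71 mm² overlap (of its 168.55 mm²) is removed, clipping the outline; the r=9 sphere at (10, 5) partially overlaps it — only the 78.83 mm² overlap (of its 216.63 mm²) is removed, clipping the outline — 2 connected regions; (rotated 15° about Z; rotation is an isometry so areas/perimeters/island counts are preserved). The result has 2 disconnected regions.

2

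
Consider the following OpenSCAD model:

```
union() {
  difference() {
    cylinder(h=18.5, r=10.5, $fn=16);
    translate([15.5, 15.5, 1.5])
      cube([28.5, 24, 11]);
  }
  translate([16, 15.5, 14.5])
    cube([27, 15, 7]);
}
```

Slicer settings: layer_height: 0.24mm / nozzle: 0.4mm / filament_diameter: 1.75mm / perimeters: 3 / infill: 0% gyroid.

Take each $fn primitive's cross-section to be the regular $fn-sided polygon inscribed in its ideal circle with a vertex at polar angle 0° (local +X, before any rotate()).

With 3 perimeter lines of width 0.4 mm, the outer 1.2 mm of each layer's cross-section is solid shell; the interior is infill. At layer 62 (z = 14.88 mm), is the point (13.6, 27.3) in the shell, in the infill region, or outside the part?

At z = 14.88 mm: the r=10.5 cylinder contributes a regular 16-gon of circumradius 10.5; the cube at (15.5, 15.5) does not reach this height (z outside [1.5, 12.5]); Taking the first minus the rest: none of the subtracted shapes is present at this height, so the r=10.5 cylinder is unchanged — 1 connected region; the cube at (16, 15.5) (footprint 27×15) is included at this height; Merging all regions: the 2 present regions are separate (no shared area or edge), so areas and boundary lengths simply add and each stays a separate island — 2 connected regions. Overall, the cross-section has 2 separate islands. The nearest boundary edge runs (16.00, 15.50)→(16.00, 30.50); distance from the point to it = 2.40 mm. The point is not inside any of the regions above, so it lies outside the cross-section (2.40 mm from the nearest boundary).

outside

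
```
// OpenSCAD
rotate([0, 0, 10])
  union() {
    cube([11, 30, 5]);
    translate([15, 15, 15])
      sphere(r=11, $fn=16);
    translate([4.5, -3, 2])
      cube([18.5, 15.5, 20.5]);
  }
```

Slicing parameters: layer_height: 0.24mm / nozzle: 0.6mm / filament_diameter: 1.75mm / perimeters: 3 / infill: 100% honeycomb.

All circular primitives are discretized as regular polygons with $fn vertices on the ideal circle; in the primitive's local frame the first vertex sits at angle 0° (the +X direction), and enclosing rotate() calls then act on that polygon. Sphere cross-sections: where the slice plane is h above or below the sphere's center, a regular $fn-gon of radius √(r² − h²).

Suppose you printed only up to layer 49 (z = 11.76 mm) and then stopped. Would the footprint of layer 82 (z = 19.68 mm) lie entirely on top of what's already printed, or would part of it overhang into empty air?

Compare the two slices. At z = 11.76: the cube is absent (z outside [0, 5]); the sphere at (15, 15): section is a regular 16-gon, circumradius = √(r²−h²) = √(11²−3.24²) = 10.512 (area = (16/2)·10.512²·sin(360°/16) = 338.30 mm²); the 18.5×15.5 cube at (4.5, -3) contributes its full rectangle (area 286.75 mm²); Combining (union): the regions partially overlap — summed areas 625.05 mm² minus the doubly-counted overlap 112.80 mm² gives 512.25 mm² — area = 512.25 mm²; (whole slice rotated 10° about Z — lengths, areas and connectivity unchanged). At z = 19.68: the cube is absent (z outside [0, 5]); the r=11 sphere at (15, 15) slices to a regular 16-gon of circumradius 9.955 (√(r²−h²) with h=4.68 from center) (area = (16/2)·9.955²·sin(360°/16) = 303.38 mm²); the cube at (4.5, -3) is present — its section is the full 18.5×15.5 rectangle (area 286.75 mm²); Merging all regions: the regions partially overlap — summed areas 590.13 mm² minus the doubly-counted overlap 100.35 mm² gives 489.78 mm² — area = 489.78 mm²; (rotated 10° about Z; rotation is an isometry so areas/perimeters/island counts are preserved). Checking containment: the cross-section at z = 19.68 is a subset of the cross-section at z = 11.76.

entirely on top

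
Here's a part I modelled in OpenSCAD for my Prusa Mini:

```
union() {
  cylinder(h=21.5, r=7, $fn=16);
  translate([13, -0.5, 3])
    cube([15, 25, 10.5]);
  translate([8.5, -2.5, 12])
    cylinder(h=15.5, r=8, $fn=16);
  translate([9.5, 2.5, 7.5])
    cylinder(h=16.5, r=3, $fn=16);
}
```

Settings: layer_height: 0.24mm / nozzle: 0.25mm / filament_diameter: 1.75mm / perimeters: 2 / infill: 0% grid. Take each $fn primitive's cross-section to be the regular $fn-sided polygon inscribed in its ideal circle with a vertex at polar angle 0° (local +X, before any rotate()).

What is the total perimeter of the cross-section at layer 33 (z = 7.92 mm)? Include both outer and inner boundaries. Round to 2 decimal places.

140.06 mm

At z = 7.92 mm: the r=7 cylinder contributes a regular 16-gon of circumradius 7 (perimeter = 2·16·7.000·sin(180°/16) = 43.70 mm); the 15×25 cube at (13, -0.5) contributes its full rectangle (perimeter 80.00 mm); the cylinder at (8.5, -2.5) is absent (z outside [12, 27.5]); the cylinder at (9.5, 2.5): section is a regular 16-gon, circumradius r=3 (perimeter = 2·16·3.000·sin(180°/16) = 18.73 mm); Taking the union: the regions partially overlap (shared area 0.00 mm²), so the edge portions inside another operand are dropped and the merged outline is re-measured after clipping — boundary = 140.06 mm. Overall, the cross-section has 2 separate islands. Total boundary length (outer) = 140.06 mm.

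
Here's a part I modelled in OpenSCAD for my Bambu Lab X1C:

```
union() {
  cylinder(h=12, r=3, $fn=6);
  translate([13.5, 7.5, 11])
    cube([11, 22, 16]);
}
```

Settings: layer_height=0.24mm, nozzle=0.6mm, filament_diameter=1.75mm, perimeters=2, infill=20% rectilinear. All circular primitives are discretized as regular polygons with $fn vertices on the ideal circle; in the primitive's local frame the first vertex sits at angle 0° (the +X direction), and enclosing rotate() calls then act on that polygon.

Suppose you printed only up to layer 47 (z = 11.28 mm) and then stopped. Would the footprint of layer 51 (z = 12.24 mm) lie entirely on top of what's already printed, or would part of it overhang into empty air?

entirely on top

Compare the two slices. At z = 11.28: the cylinder: section is a regular 6-gon, circumradius r=3 (area = (6/2)·3.000²·sin(360°/6) = 23.38 mm²); the cube at (13.5, 7.5) (footprint 11×22) is included at this height (area 242.00 mm²); Merging all regions: the 2 present regions are separate (no shared area or edge), so areas and boundary lengths simply add and each stays a separate island — area = 265.38 mm². At z = 12.24: the cylinder is not intersected at this z (z outside [0, 12]); the cube at (13.5, 7.5) is present — its section is the full 11×22 rectangle (area 242.00 mm²); Taking the union: only the 11×22 cube at (13.5, 7.5) is present, so the union is just that shape — area = 242.00 mm². Checking containment: the cross-section at z = 12.24 is a subset of the cross-section at z = 11.28.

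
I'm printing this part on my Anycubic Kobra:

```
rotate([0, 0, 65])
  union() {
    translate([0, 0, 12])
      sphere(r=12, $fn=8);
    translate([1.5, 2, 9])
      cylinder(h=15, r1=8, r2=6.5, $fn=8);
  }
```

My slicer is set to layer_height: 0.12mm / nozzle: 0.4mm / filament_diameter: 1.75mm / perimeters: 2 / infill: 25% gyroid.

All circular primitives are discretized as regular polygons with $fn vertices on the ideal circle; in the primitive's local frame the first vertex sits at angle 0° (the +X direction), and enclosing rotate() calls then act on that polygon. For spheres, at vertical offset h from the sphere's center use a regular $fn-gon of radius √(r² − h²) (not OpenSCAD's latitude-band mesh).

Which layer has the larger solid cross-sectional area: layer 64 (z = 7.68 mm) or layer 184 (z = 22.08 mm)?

Layer 64 (z = 7.68): the r=12 sphere slices to a regular 8-gon of circumradius 11.195 (√(r²−h²) with h=4.32 from center) (area = (8/2)·11.195²·sin(360°/8) = 354.51 mm²); the cone at (1.5, 2) is not intersected at this z (z outside [9, 24]); Combining (union): only the r=12 sphere is present, so the union is just that shape — area = 354.51 mm²; (rotated 65° about Z; rotation is an isometry so areas/perimeters/island counts are preserved). So its area = 354.51 mm². Layer 184 (z = 22.08): the r=12 sphere contributes a regular 8-gon of circumradius √(12²−10.08²) = 6.511 (area = (8/2)·6.511²·sin(360°/8) = 119.91 mm²); the cone at (1.5, 2) (r1=8→r2=6.5) has section circumradius 6.692 here — a regular 8-gon (area = (8/2)·6.692²·sin(360°/8) = 126.67 mm²); Taking the union: the regions partially overlap — summed areas 246.57 mm² minus the doubly-counted overlap 91.69 mm² gives 154.88 mm² — area = 154.88 mm²; (rotated 65° about Z; rotation is an isometry so areas/perimeters/island counts are preserved). So its area = 154.88 mm². Layer 64 is larger (354.51 vs 154.88 mm²).

layer 64 (z = 7.68 mm)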